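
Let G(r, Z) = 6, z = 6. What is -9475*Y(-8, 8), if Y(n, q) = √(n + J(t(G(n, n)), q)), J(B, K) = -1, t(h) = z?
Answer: -28425*I ≈ -28425.0*I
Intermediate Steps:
t(h) = 6
Y(n, q) = √(-1 + n) (Y(n, q) = √(n - 1) = √(-1 + n))
-9475*Y(-8, 8) = -9475*√(-1 - 8) = -28425*I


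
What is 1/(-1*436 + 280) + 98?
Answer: 15287/156 ≈ 97.994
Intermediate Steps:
1/(-1*436 + 280) + 98 = 1/(-436 + 280) + 98 = 1/(-156) + 98 = -1/156 + 98 = 15287/156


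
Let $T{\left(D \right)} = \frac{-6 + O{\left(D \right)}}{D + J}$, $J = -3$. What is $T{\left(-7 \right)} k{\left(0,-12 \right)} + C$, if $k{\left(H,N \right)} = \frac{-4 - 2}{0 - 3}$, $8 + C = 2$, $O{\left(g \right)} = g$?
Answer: $- \frac{17}{5} \approx -3.4$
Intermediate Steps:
$C = -6$ ($C = -8 + 2 = -6$)
$T{\left(D \right)} = \frac{-6 + D}{-3 + D}$ ($T{\left(D \right)} = \frac{-6 + D}{D - 3} = \frac{-6 + D}{-3 + D}$)
$k{\left(H,N \right)} = 2$ ($k{\left(H,N \right)} = - \frac{6}{-3} = \left(-6\right) \left(- \frac{1}{3}\right) = 2$)
$T{\left(-7 \right)} k{\left(0,-12 \right)} + C = \frac{-6 - 7}{-3 - 7} \cdot 2 - 6 = \frac{1}{-10} \left(-13\right) 2 - 6 = \left(- \frac{1}{10}\right) \left(-13\right) 2 - 6 = \frac{13}{10} \cdot 2 - 6 = \frac{13}{5} - 6 = - \frac{17}{5}$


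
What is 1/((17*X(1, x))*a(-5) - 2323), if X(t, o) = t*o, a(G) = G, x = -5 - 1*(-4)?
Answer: -1/2238 ≈ -0.00044683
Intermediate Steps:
x = -1 (x = -5 + 4 = -1)
X(t, o) = o*t
1/((17*X(1, x))*a(-5) - 2323) = 1/((17*(-1*1))*(-5) - 2323) = 1/((17*(-1))*(-5) - 2323) = 1/(-17*(-5) - 2323) = 1/(85 - 2323) = 1/(-2238) = -1/2238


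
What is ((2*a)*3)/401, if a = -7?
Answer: -42/401 ≈ -0.10474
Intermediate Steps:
((2*a)*3)/401 = ((2*(-7))*3)/401 = -14*3*(1/401) = -42*1/401 = -42/401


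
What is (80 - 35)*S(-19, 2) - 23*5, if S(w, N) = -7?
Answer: -430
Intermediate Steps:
(80 - 35)*S(-19, 2) - 23*5 = (80 - 35)*(-7) - 23*5 = 45*(-7) - 115 = -315 - 115 = -430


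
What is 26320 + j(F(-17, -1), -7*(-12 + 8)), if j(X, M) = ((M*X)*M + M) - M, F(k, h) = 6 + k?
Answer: 17696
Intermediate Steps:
j(X, M) = X*M**2 (j(X, M) = (X*M**2 + M) - M = (M + X*M**2) - M = X*M**2)
26320 + j(F(-17, -1), -7*(-12 + 8)) = 26320 + (6 - 17)*(-7*(-12 + 8))**2 = 26320 - 11*(-7*(-4))**2 = 26320 - 11*28**2 = 26320 - 11*784 = 26320 - 8624 = 17696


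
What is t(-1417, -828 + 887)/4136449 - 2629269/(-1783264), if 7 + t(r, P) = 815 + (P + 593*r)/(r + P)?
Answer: 1055202990417493/715508917184992 ≈ 1.4748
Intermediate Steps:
t(r, P) = 808 + (P + 593*r)/(P + r) (t(r, P) = -7 + (815 + (P + 593*r)/(r + P)) = -7 + (815 + (P + 593*r)/(P + r)) = 808 + (P + 593*r)/(P + r))
t(-1417, -828 + 887)/4136449 - 2629269/(-1783264) = ((809*(-828 + 887) + 1401*(-1417))/((-828 + 887) - 1417))/4136449 - 2629269/(-1783264) = ((809*59 - 1985217)/(59 - 1417))*(1/4136449) - 2629269*(-1/1783264) = ((47731 - 1985217)/(-1358))*(1/4136449) + 2629269/1783264 = -1/1358*(-1937486)*(1/4136449) + 2629269/1783264 = (968743/679)*(1/4136449) + 2629269/1783264 = 968743/2808648871 + 2629269/1783264 = 1055202990417493/715508917184992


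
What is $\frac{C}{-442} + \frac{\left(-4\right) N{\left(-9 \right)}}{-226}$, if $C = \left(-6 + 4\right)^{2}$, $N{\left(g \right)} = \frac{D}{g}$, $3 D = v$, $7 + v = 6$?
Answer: $- \frac{5660}{674271} \approx -0.0083943$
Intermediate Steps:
$v = -1$ ($v = -7 + 6 = -1$)
$D = - \frac{1}{3}$ ($D = \frac{1}{3} \left(-1\right) = - \frac{1}{3} \approx -0.33333$)
$N{\left(g \right)} = - \frac{1}{3 g}$
$C = 4$ ($C = \left(-2\right)^{2} = 4$)
$\frac{C}{-442} + \frac{\left(-4\right) N{\left(-9 \right)}}{-226} = \frac{4}{-442} + \frac{\left(-4\right) \left(- \frac{1}{3 \left(-9\right)}\right)}{-226} = 4 \left(- \frac{1}{442}\right) + - 4 \left(\left(- \frac{1}{3}\right) \left(- \frac{1}{9}\right)\right) \left(- \frac{1}{226}\right) = - \frac{2}{221} + \left(-4\right) \frac{1}{27} \left(- \frac{1}{226}\right) = - \frac{2}{221} - - \frac{2}{3051} = - \frac{2}{221} + \frac{2}{3051} = - \frac{5660}{674271}$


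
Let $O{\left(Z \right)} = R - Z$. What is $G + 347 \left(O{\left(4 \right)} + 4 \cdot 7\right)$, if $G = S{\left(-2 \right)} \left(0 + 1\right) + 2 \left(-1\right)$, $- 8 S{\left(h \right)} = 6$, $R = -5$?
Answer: $\frac{26361}{4} \approx 6590.3$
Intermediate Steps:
$S{\left(h \right)} = - \frac{3}{4}$ ($S{\left(h \right)} = \left(- \frac{1}{8}\right) 6 = - \frac{3}{4}$)
$O{\left(Z \right)} = -5 - Z$
$G = - \frac{11}{4}$ ($G = - \frac{3 \left(0 + 1\right)}{4} + 2 \left(-1\right) = \left(- \frac{3}{4}\right) 1 - 2 = - \frac{3}{4} - 2 = - \frac{11}{4} \approx -2.75$)
$G + 347 \left(O{\left(4 \right)} + 4 \cdot 7\right) = - \frac{11}{4} + 347 \left(\left(-5 - 4\right) + 4 \cdot 7\right) = - \frac{11}{4} + 347 \left(\left(-5 - 4\right) + 28\right) = - \frac{11}{4} + 347 \left(-9 + 28\right) = - \frac{11}{4} + 347 \cdot 19 = - \frac{11}{4} + 6593 = \frac{26361}{4}$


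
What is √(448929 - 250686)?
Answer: 3*√22027 ≈ 445.25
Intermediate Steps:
√(448929 - 250686) = √198243 = 3*√22027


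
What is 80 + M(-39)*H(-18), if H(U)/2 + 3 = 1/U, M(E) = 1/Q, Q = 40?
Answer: 5749/72 ≈ 79.847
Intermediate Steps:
M(E) = 1/40
H(U) = -6 + 2/U
80 + M(-39)*H(-18) = 80 + (-6 + 2/(-18))/40 = 80 + (-6 + 2*(-1/18))/40 = 80 + (-6 - 1/9)/40 = 80 + (1/40)*(-55/9) = 80 - 11/72 = 5749/72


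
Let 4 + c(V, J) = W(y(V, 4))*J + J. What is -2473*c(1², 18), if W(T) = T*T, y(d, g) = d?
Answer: -79136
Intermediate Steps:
W(T) = T²
c(V, J) = -4 + J + J*V² (c(V, J) = -4 + (V²*J + J) = -4 + (J*V² + J) = -4 + (J + J*V²) = -4 + J + J*V²)
-2473*c(1², 18) = -2473*(-4 + 18 + 18*(1²)²) = -2473*(-4 + 18 + 18*1²) = -2473*(-4 + 18 + 18*1) = -2473*(-4 + 18 + 18) = -2473*32 = -79136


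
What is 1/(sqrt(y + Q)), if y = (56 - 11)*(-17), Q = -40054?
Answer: -I*sqrt(40819)/40819 ≈ -0.0049496*I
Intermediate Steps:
y = -765 (y = 45*(-17) = -765)
1/(sqrt(y + Q)) = 1/(sqrt(-765 - 40054)) = 1/(sqrt(-40819)) = 1/(I*sqrt(40819)) = -I*sqrt(40819)/40819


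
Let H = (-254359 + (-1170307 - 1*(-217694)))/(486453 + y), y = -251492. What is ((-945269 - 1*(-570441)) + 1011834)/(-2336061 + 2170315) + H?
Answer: -174861173939/19471922953 ≈ -8.9802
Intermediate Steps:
H = -1206972/234961 (H = (-254359 + (-1170307 - 1*(-217694)))/(486453 - 251492) = (-254359 + (-1170307 + 217694))/234961 = (-254359 - 952613)*(1/234961) = -1206972*1/234961 = -1206972/234961 ≈ -5.1369)
((-945269 - 1*(-570441)) + 1011834)/(-2336061 + 2170315) + H = ((-945269 - 1*(-570441)) + 1011834)/(-2336061 + 2170315) - 1206972/234961 = ((-945269 + 570441) + 1011834)/(-165746) - 1206972/234961 = (-374828 + 1011834)*(-1/165746) - 1206972/234961 = 637006*(-1/165746) - 1206972/234961 = -318503/82873 - 1206972/234961 = -174861173939/19471922953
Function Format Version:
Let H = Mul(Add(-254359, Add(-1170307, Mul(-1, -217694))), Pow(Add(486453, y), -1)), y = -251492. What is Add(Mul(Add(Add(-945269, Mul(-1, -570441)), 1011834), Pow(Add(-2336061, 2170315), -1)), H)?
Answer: Rational(-174861173939, 19471922953) ≈ -8.9802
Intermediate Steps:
H = Rational(-1206972, 234961) (H = Mul(Add(-254359, Add(-1170307, Mul(-1, -217694))), Pow(Add(486453, -251492), -1)) = Mul(Add(-254359, Add(-1170307, 217694)), Pow(234961, -1)) = Mul(Add(-254359, -952613), Rational(1, 234961)) = Mul(-1206972, Rational(1, 234961)) = Rational(-1206972, 234961) ≈ -5.1369)
Add(Mul(Add(Add(-945269, Mul(-1, -570441)), 1011834), Pow(Add(-2336061, 2170315), -1)), H) = Add(Mul(Add(Add(-945269, Mul(-1, -570441)), 1011834), Pow(Add(-2336061, 2170315), -1)), Rational(-1206972, 234961)) = Add(Mul(Add(Add(-945269, 570441), 1011834), Pow(-165746, -1)), Rational(-1206972, 234961)) = Add(Mul(Add(-374828, 1011834), Rational(-1, 165746)), Rational(-1206972, 234961)) = Add(Mul(637006, Rational(-1, 165746)), Rational(-1206972, 234961)) = Add(Rational(-318503, 82873), Rational(-1206972, 234961)) = Rational(-174861173939, 19471922953)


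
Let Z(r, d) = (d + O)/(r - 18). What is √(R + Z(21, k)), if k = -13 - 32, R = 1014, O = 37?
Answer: √9102/3 ≈ 31.801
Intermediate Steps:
k = -45
Z(r, d) = (37 + d)/(-18 + r) (Z(r, d) = (d + 37)/(r - 18) = (37 + d)/(-18 + r))
√(R + Z(21, k)) = √(1014 + (37 - 45)/(-18 + 21)) = √(1014 - 8/3) = √(3034/3) = √9102/3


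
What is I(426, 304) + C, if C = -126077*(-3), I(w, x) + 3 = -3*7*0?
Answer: 378228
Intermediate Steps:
I(w, x) = -3 (I(w, x) = -3 - 3*7*0 = -3 - 21*0 = -3 + 0 = -3)
C = 378231
I(426, 304) + C = -3 + 378231 = 378228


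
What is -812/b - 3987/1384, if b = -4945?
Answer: -18591907/6843880 ≈ -2.7166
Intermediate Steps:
-812/b - 3987/1384 = -812/(-4945) - 3987/1384 = -812*(-1/4945) - 3987*1/1384 = 812/4945 - 3987/1384 = -18591907/6843880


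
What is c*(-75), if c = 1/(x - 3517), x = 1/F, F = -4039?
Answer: 302925/14205164 ≈ 0.021325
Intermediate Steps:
x = -1/4039 (x = 1/(-4039) = -1/4039 ≈ -0.00024759)
c = -4039/14205164 (c = 1/(-1/4039 - 3517) = 1/(-14205164/4039) = -4039/14205164 ≈ -0.00028433)
c*(-75) = -4039/14205164*(-75) = 302925/14205164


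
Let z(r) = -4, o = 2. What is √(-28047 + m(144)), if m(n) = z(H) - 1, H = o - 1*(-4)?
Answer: 2*I*√7013 ≈ 167.49*I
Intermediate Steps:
H = 6 (H = 2 - 1*(-4) = 2 + 4 = 6)
m(n) = -5 (m(n) = -4 - 1 = -5)
√(-28047 + m(144)) = √(-28047 - 5) = √(-28052) = 2*I*√7013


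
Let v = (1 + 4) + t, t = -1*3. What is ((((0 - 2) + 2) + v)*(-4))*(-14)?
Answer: 112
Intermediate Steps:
t = -3
v = 2 (v = (1 + 4) - 3 = 5 - 3 = 2)
((((0 - 2) + 2) + v)*(-4))*(-14) = ((((0 - 2) + 2) + 2)*(-4))*(-14) = (((-2 + 2) + 2)*(-4))*(-14) = ((0 + 2)*(-4))*(-14) = (2*(-4))*(-14) = -8*(-14) = 112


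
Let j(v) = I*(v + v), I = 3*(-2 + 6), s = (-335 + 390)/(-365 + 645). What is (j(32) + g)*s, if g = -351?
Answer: 4587/56 ≈ 81.911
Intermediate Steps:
s = 11/56 (s = 55/280 = 55*(1/280) = 11/56 ≈ 0.19643)
I = 12 (I = 3*4 = 12)
j(v) = 24*v (j(v) = 12*(v + v) = 12*(2*v) = 24*v)
(j(32) + g)*s = (24*32 - 351)*(11/56) = (768 - 351)*(11/56) = 417*(11/56) = 4587/56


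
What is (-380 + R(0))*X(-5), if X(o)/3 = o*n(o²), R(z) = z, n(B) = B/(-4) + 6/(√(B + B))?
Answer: -35625 + 3420*√2 ≈ -30788.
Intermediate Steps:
n(B) = -B/4 + 3*√2/√B (n(B) = B*(-¼) + 6/(√(2*B)) = -B/4 + 6/((√2*√B)) = -B/4 + 6*(√2/(2*√B)) = -B/4 + 3*√2/√B)
X(o) = 3*o*(-o²/4 + 3*√2/√(o²)) (X(o) = 3*(o*(-o²/4 + 3*√2/√(o²))) = 3*o*(-o²/4 + 3*√2/√(o²)))
(-380 + R(0))*X(-5) = (-380 + 0)*(-¾*(-5)³ + 9*(-5)*√2/√((-5)²)) = -380*(-¾*(-125) + 9*(-5)*√2/√25) = -380*(375/4 + 9*(-5)*√2*(⅕)) = -380*(375/4 - 9*√2) = -35625 + 3420*√2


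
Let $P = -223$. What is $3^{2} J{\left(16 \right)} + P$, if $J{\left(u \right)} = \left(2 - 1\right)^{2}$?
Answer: $-214$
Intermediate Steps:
$J{\left(u \right)} = 1$ ($J{\left(u \right)} = 1^{2} = 1$)
$3^{2} J{\left(16 \right)} + P = 3^{2} \cdot 1 - 223 = 9 \cdot 1 - 223 = 9 - 223 = -214$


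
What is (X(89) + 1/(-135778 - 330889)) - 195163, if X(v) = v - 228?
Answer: -91140998435/466667 ≈ -1.9530e+5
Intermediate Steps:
X(v) = -228 + v
(X(89) + 1/(-135778 - 330889)) - 195163 = ((-228 + 89) + 1/(-135778 - 330889)) - 195163 = (-139 + 1/(-466667)) - 195163 = (-139 - 1/466667) - 195163 = -64866714/466667 - 195163 = -91140998435/466667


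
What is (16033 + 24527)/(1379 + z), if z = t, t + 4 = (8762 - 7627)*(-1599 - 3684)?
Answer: -4056/599483 ≈ -0.0067658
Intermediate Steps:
t = -5996209 (t = -4 + (8762 - 7627)*(-1599 - 3684) = -4 + 1135*(-5283) = -4 - 5996205 = -5996209)
z = -5996209
(16033 + 24527)/(1379 + z) = (16033 + 24527)/(1379 - 5996209) = 40560/(-5994830) = 40560*(-1/5994830) = -4056/599483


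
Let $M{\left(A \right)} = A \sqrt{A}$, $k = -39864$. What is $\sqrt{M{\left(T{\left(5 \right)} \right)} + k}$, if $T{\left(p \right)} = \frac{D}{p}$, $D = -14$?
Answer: $\frac{\sqrt{-996600 - 14 i \sqrt{70}}}{5} \approx 0.011733 - 199.66 i$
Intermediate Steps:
$T{\left(p \right)} = - \frac{14}{p}$
$M{\left(A \right)} = A^{\frac{3}{2}}$
$\sqrt{M{\left(T{\left(5 \right)} \right)} + k} = \sqrt{\left(- \frac{14}{5}\right)^{\frac{3}{2}} - 39864} = \sqrt{- \frac{14 i \sqrt{70}}{25} - 39864} = \sqrt{-39864 - \frac{14 i \sqrt{70}}{25}}$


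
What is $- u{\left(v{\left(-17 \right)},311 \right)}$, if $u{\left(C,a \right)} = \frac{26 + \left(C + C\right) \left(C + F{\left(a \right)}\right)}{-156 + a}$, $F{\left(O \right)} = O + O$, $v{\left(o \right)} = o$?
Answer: $\frac{20544}{155} \approx 132.54$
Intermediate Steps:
$F{\left(O \right)} = 2 O$
$u{\left(C,a \right)} = \frac{26 + 2 C \left(C + 2 a\right)}{-156 + a}$ ($u{\left(C,a \right)} = \frac{26 + \left(C + C\right) \left(C + 2 a\right)}{-156 + a} = \frac{26 + 2 C \left(C + 2 a\right)}{-156 + a}$)
$- u{\left(v{\left(-17 \right)},311 \right)} = - \frac{2 \left(13 + \left(-17\right)^{2} + 2 \left(-17\right) 311\right)}{-156 + 311} = - \frac{2 \left(13 + 289 - 10574\right)}{155} = - \frac{2 \left(-10272\right)}{155} = \left(-1\right) \left(- \frac{20544}{155}\right) = \frac{20544}{155}$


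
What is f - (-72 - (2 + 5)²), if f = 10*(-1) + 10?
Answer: 121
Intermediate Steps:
f = 0 (f = -10 + 10 = 0)
f - (-72 - (2 + 5)²) = 0 - (-72 - (2 + 5)²) = 0 - (-72 - 1*7²) = 0 - (-72 - 1*49) = 0 - (-72 - 49) = 0 - 1*(-121) = 0 + 121 = 121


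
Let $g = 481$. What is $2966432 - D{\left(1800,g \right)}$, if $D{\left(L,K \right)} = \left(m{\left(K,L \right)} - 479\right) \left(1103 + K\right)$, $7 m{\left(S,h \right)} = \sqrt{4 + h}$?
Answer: $3725168 - \frac{3168 \sqrt{451}}{7} \approx 3.7156 \cdot 10^{6}$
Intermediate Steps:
$m{\left(S,h \right)} = \frac{\sqrt{4 + h}}{7}$
$D{\left(L,K \right)} = \left(-479 + \frac{\sqrt{4 + L}}{7}\right) \left(1103 + K\right)$ ($D{\left(L,K \right)} = \left(\frac{\sqrt{4 + L}}{7} - 479\right) \left(1103 + K\right) = \left(-479 + \frac{\sqrt{4 + L}}{7}\right) \left(1103 + K\right)$)
$2966432 - D{\left(1800,g \right)} = 2966432 - \left(-528337 - 230399 + \frac{1103 \sqrt{4 + 1800}}{7} + \frac{1}{7} \cdot 481 \sqrt{4 + 1800}\right) = 2966432 - \left(-528337 - 230399 + \frac{1103 \sqrt{1804}}{7} + \frac{1}{7} \cdot 481 \sqrt{1804}\right) = 2966432 - \left(-528337 - 230399 + \frac{1103 \cdot 2 \sqrt{451}}{7} + \frac{1}{7} \cdot 481 \cdot 2 \sqrt{451}\right) = 2966432 - \left(-528337 - 230399 + \frac{2206 \sqrt{451}}{7} + \frac{962 \sqrt{451}}{7}\right) = 2966432 - \left(-758736 + \frac{3168 \sqrt{451}}{7}\right) = 2966432 + \left(758736 - \frac{3168 \sqrt{451}}{7}\right) = 3725168 - \frac{3168 \sqrt{451}}{7}$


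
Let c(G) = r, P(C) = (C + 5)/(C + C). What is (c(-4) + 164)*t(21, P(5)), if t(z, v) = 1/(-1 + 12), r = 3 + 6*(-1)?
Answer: 161/11 ≈ 14.636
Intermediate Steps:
P(C) = (5 + C)/(2*C) (P(C) = (5 + C)/((2*C)) = (5 + C)*(1/(2*C)) = (5 + C)/(2*C))
r = -3 (r = 3 - 6 = -3)
t(z, v) = 1/11
c(G) = -3
(c(-4) + 164)*t(21, P(5)) = (-3 + 164)*(1/11) = 161*(1/11) = 161/11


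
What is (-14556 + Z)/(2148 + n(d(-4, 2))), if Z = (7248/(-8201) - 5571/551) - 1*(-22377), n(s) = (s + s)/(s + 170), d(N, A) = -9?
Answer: 946987782412/260438213885 ≈ 3.6361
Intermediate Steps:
n(s) = 2*s/(170 + s) (n(s) = (2*s)/(170 + s) = 2*s/(170 + s))
Z = 101066409708/4518751 (Z = (7248*(-1/8201) - 5571*1/551) + 22377 = (-7248/8201 - 5571/551) + 22377 = -49681419/4518751 + 22377 = 101066409708/4518751 ≈ 22366.)
(-14556 + Z)/(2148 + n(d(-4, 2))) = (-14556 + 101066409708/4518751)/(2148 + 2*(-9)/(170 - 9)) = 35291470152/(4518751*(2148 + 2*(-9)/161)) = 35291470152/(4518751*(2148 + 2*(-9)*(1/161))) = 35291470152/(4518751*(2148 - 18/161)) = 35291470152/(4518751*(345810/161)) = (35291470152/4518751)*(161/345810) = 946987782412/260438213885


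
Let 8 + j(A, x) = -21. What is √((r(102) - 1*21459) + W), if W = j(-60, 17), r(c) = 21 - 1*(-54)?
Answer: 7*I*√437 ≈ 146.33*I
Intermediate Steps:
r(c) = 75 (r(c) = 21 + 54 = 75)
j(A, x) = -29 (j(A, x) = -8 - 21 = -29)
W = -29
√((r(102) - 1*21459) + W) = √((75 - 1*21459) - 29) = √((75 - 21459) - 29) = √(-21384 - 29) = √(-21413) = 7*I*√437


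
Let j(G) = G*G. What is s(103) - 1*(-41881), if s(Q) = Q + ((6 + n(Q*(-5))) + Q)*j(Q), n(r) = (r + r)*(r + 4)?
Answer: 5585033335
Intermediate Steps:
n(r) = 2*r*(4 + r) (n(r) = (2*r)*(4 + r) = 2*r*(4 + r))
j(G) = G**2
s(Q) = Q + Q**2*(6 + Q - 10*Q*(4 - 5*Q)) (s(Q) = Q + ((6 + 2*(Q*(-5))*(4 + Q*(-5))) + Q)*Q**2 = Q + ((6 + 2*(-5*Q)*(4 - 5*Q)) + Q)*Q**2 = Q + ((6 - 10*Q*(4 - 5*Q)) + Q)*Q**2 = Q + (6 + Q - 10*Q*(4 - 5*Q))*Q**2 = Q + Q**2*(6 + Q - 10*Q*(4 - 5*Q)))
s(103) - 1*(-41881) = 103*(1 - 39*103**2 + 6*103 + 50*103**3) - 1*(-41881) = 103*(1 - 39*10609 + 618 + 50*1092727) + 41881 = 103*(1 - 413751 + 618 + 54636350) + 41881 = 103*54223218 + 41881 = 5584991454 + 41881 = 5585033335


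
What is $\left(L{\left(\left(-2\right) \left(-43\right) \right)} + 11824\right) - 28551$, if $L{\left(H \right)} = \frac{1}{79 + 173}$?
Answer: $- \frac{4215203}{252} \approx -16727.0$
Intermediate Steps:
$L{\left(H \right)} = \frac{1}{252}$
$\left(L{\left(\left(-2\right) \left(-43\right) \right)} + 11824\right) - 28551 = \left(\frac{1}{252} + 11824\right) - 28551 = \frac{2979649}{252} - 28551 = - \frac{4215203}{252}$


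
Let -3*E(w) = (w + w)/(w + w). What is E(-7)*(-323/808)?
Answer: 323/2424 ≈ 0.13325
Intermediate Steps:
E(w) = -1/3 (E(w) = -(w + w)/(3*(w + w)) = -2*w/(3*(2*w)) = -2*w*1/(2*w)/3 = -1/3*1 = -1/3)
E(-7)*(-323/808) = -(-323)/(3*808) = -1/3*(-323/808) = 323/2424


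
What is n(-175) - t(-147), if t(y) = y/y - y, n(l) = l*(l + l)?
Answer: 61102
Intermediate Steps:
n(l) = 2*l² (n(l) = l*(2*l) = 2*l²)
t(y) = 1 - y
n(-175) - t(-147) = 2*(-175)² - (1 - 1*(-147)) = 2*30625 - (1 + 147) = 61250 - 1*148 = 61250 - 148 = 61102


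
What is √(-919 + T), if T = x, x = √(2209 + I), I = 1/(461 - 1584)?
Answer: √(-1158977551 + 10107*√34392998)/1123 ≈ 29.53*I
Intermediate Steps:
I = -1/1123 (I = 1/(-1123) = -1/1123 ≈ -0.00089047)
x = 9*√34392998/1123 (x = √(2209 - 1/1123) = √(2480706/1123) = 9*√34392998/1123 ≈ 47.000)
T = 9*√34392998/1123 ≈ 47.000
√(-919 + T) = √(-919 + 9*√34392998/1123)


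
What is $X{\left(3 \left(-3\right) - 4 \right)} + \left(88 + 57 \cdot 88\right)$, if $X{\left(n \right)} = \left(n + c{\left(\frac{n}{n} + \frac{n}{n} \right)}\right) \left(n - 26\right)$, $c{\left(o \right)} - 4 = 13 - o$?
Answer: $5026$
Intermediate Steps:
$c{\left(o \right)} = 17 - o$ ($c{\left(o \right)} = 4 - \left(-13 + o\right) = 17 - o$)
$X{\left(n \right)} = \left(-26 + n\right) \left(15 + n\right)$ ($X{\left(n \right)} = \left(n + \left(17 - \left(\frac{n}{n} + \frac{n}{n}\right)\right)\right) \left(n - 26\right) = \left(n + \left(17 - \left(1 + 1\right)\right)\right) \left(-26 + n\right) = \left(n + \left(17 - 2\right)\right) \left(-26 + n\right) = \left(n + 15\right) \left(-26 + n\right) = \left(15 + n\right) \left(-26 + n\right) = \left(-26 + n\right) \left(15 + n\right)$)
$X{\left(3 \left(-3\right) - 4 \right)} + \left(88 + 57 \cdot 88\right) = \left(-390 + \left(3 \left(-3\right) - 4\right)^{2} - 11 \left(3 \left(-3\right) - 4\right)\right) + \left(88 + 57 \cdot 88\right) = \left(-390 + \left(-9 - 4\right)^{2} - 11 \left(-9 - 4\right)\right) + \left(88 + 5016\right) = \left(-390 + \left(-13\right)^{2} - -143\right) + 5104 = \left(-390 + 169 + 143\right) + 5104 = -78 + 5104 = 5026$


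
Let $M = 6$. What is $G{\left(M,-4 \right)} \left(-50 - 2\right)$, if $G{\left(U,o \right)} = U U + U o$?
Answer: $-624$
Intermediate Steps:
$G{\left(U,o \right)} = U^{2} + U o$
$G{\left(M,-4 \right)} \left(-50 - 2\right) = 6 \left(6 - 4\right) \left(-50 - 2\right) = 6 \cdot 2 \left(-52\right) = 12 \left(-52\right) = -624$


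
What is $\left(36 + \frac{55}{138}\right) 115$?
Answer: $\frac{25115}{6} \approx 4185.8$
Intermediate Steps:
$\left(36 + \frac{55}{138}\right) 115 = \frac{5023}{138} \cdot 115 = \frac{25115}{6}$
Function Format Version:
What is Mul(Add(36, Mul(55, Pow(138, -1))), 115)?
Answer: Rational(25115, 6) ≈ 4185.8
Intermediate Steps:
Mul(Add(36, Mul(55, Pow(138, -1))), 115) = Mul(Add(36, Mul(55, Rational(1, 138))), 115) = Mul(Add(36, Rational(55, 138)), 115) = Mul(Rational(5023, 138), 115) = Rational(25115, 6)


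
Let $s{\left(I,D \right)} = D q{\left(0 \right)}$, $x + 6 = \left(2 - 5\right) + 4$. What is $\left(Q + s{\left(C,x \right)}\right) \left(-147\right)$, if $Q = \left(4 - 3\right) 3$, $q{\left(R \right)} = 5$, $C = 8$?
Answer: $3234$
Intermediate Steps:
$x = -5$ ($x = -6 + \left(\left(2 - 5\right) + 4\right) = -6 + \left(-3 + 4\right) = -6 + 1 = -5$)
$s{\left(I,D \right)} = 5 D$ ($s{\left(I,D \right)} = D 5 = 5 D$)
$Q = 3$ ($Q = 1 \cdot 3 = 3$)
$\left(Q + s{\left(C,x \right)}\right) \left(-147\right) = \left(3 + 5 \left(-5\right)\right) \left(-147\right) = \left(3 - 25\right) \left(-147\right) = \left(-22\right) \left(-147\right) = 3234$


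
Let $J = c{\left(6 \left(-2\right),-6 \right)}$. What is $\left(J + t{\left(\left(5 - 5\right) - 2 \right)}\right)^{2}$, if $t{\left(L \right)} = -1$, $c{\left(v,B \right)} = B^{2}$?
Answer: $1225$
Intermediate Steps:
$J = 36$ ($J = \left(-6\right)^{2} = 36$)
$\left(J + t{\left(\left(5 - 5\right) - 2 \right)}\right)^{2} = \left(36 - 1\right)^{2} = 35^{2} = 1225$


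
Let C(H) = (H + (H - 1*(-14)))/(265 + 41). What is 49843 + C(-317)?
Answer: 7625669/153 ≈ 49841.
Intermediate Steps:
C(H) = 7/153 + H/153 (C(H) = (H + (H + 14))/306 = (H + (14 + H))*(1/306) = (14 + 2*H)*(1/306) = 7/153 + H/153)
49843 + C(-317) = 49843 + (7/153 + (1/153)*(-317)) = 49843 + (7/153 - 317/153) = 49843 - 310/153 = 7625669/153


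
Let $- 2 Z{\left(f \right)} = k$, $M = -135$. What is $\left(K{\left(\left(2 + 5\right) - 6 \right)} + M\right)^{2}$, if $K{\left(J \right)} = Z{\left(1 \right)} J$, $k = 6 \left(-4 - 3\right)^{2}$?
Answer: $79524$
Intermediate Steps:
$k = 294$ ($k = 6 \left(-7\right)^{2} = 6 \cdot 49 = 294$)
$Z{\left(f \right)} = -147$ ($Z{\left(f \right)} = \left(- \frac{1}{2}\right) 294 = -147$)
$K{\left(J \right)} = - 147 J$
$\left(K{\left(\left(2 + 5\right) - 6 \right)} + M\right)^{2} = \left(- 147 \left(\left(2 + 5\right) - 6\right) - 135\right)^{2} = \left(- 147 \left(7 - 6\right) - 135\right)^{2} = \left(\left(-147\right) 1 - 135\right)^{2} = \left(-147 - 135\right)^{2} = \left(-282\right)^{2} = 79524$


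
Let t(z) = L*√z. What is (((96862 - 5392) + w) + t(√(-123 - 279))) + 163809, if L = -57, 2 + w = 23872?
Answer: 279149 - 57*402^(¼)*√I ≈ 2.7897e+5 - 180.47*I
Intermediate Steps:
w = 23870 (w = -2 + 23872 = 23870)
t(z) = -57*√z
(((96862 - 5392) + w) + t(√(-123 - 279))) + 163809 = (((96862 - 5392) + 23870) - 57*(-123 - 279)^(¼)) + 163809 = ((91470 + 23870) - 57*(-402)^(¼)) + 163809 = (115340 - 57*402^(¼)*√I) + 163809 = 279149 - 57*402^(¼)*√I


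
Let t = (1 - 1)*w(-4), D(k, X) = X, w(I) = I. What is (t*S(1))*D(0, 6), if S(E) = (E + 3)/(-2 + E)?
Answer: 0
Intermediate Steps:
S(E) = (3 + E)/(-2 + E)
t = 0 (t = (1 - 1)*(-4) = 0*(-4) = 0)
(t*S(1))*D(0, 6) = (0*((3 + 1)/(-2 + 1)))*6 = (0*(4/(-1)))*6 = (0*(-1*4))*6 = (0*(-4))*6 = 0*6 = 0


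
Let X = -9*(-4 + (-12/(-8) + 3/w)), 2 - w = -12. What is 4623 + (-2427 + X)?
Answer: 15516/7 ≈ 2216.6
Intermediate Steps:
w = 14 (w = 2 - 1*(-12) = 2 + 12 = 14)
X = 144/7 (X = -9*(-4 + (-12/(-8) + 3/14)) = -9*(-4 + (-12*(-⅛) + 3*(1/14))) = -9*(-4 + (3/2 + 3/14)) = -9*(-4 + 12/7) = -9*(-16/7) = 144/7 ≈ 20.571)
4623 + (-2427 + X) = 4623 + (-2427 + 144/7) = 4623 - 16845/7 = 15516/7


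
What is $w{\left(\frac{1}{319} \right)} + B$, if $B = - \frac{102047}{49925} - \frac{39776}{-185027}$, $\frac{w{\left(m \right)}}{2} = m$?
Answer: $- \frac{5371232130661}{2946753879025} \approx -1.8228$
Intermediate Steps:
$w{\left(m \right)} = 2 m$
$B = - \frac{16895633469}{9237472975}$ ($B = \left(-102047\right) \frac{1}{49925} - - \frac{39776}{185027} = - \frac{102047}{49925} + \frac{39776}{185027} = - \frac{16895633469}{9237472975} \approx -1.829$)
$w{\left(\frac{1}{319} \right)} + B = \frac{2}{319} - \frac{16895633469}{9237472975} = - \frac{5371232130661}{2946753879025}$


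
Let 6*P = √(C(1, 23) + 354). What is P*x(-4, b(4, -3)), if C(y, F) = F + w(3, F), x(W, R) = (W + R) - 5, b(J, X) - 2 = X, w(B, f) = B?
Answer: -10*√95/3 ≈ -32.489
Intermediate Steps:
b(J, X) = 2 + X
x(W, R) = -5 + R + W (x(W, R) = (R + W) - 5 = -5 + R + W)
C(y, F) = 3 + F (C(y, F) = F + 3 = 3 + F)
P = √95/3 (P = √((3 + 23) + 354)/6 = √(26 + 354)/6 = √380/6 = (2*√95)/6 = √95/3 ≈ 3.2489)
P*x(-4, b(4, -3)) = (√95/3)*(-5 + (2 - 3) - 4) = (√95/3)*(-5 - 1 - 4) = (√95/3)*(-10) = -10*√95/3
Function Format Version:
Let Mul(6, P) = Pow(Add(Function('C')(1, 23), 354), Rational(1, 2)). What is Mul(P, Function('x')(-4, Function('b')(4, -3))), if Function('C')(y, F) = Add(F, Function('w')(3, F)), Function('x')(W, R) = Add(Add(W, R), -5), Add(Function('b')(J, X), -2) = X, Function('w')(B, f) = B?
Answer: Mul(Rational(-10, 3), Pow(95, Rational(1, 2))) ≈ -32.489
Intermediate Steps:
Function('b')(J, X) = Add(2, X)
Function('x')(W, R) = Add(-5, R, W) (Function('x')(W, R) = Add(Add(R, W), -5) = Add(-5, R, W))
Function('C')(y, F) = Add(3, F) (Function('C')(y, F) = Add(F, 3) = Add(3, F))
P = Mul(Rational(1, 3), Pow(95, Rational(1, 2))) (P = Mul(Rational(1, 6), Pow(Add(Add(3, 23), 354), Rational(1, 2))) = Mul(Rational(1, 6), Pow(Add(26, 354), Rational(1, 2))) = Mul(Rational(1, 6), Pow(380, Rational(1, 2))) = Mul(Rational(1, 6), Mul(2, Pow(95, Rational(1, 2)))) = Mul(Rational(1, 3), Pow(95, Rational(1, 2))) ≈ 3.2489)
Mul(P, Function('x')(-4, Function('b')(4, -3))) = Mul(Mul(Rational(1, 3), Pow(95, Rational(1, 2))), Add(-5, Add(2, -3), -4)) = Mul(Mul(Rational(1, 3), Pow(95, Rational(1, 2))), Add(-5, -1, -4)) = Mul(Mul(Rational(1, 3), Pow(95, Rational(1, 2))), -10) = Mul(Rational(-10, 3), Pow(95, Rational(1, 2)))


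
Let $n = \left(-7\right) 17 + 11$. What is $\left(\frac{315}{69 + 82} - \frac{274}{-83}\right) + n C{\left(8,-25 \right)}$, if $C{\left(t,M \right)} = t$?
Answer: $- \frac{10760993}{12533} \approx -858.61$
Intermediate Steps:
$n = -108$ ($n = -119 + 11 = -108$)
$\left(\frac{315}{69 + 82} - \frac{274}{-83}\right) + n C{\left(8,-25 \right)} = \left(\frac{315}{69 + 82} - \frac{274}{-83}\right) - 864 = \left(\frac{315}{151} - - \frac{274}{83}\right) - 864 = \left(315 \cdot \frac{1}{151} + \frac{274}{83}\right) - 864 = \left(\frac{315}{151} + \frac{274}{83}\right) - 864 = \frac{67519}{12533} - 864 = - \frac{10760993}{12533}$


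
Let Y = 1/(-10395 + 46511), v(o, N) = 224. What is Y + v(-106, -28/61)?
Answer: 8089985/36116 ≈ 224.00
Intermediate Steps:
Y = 1/36116 ≈ 2.7689e-5
Y + v(-106, -28/61) = 1/36116 + 224 = 8089985/36116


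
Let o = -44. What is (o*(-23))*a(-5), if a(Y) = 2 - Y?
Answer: 7084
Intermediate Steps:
(o*(-23))*a(-5) = (-44*(-23))*(2 - 1*(-5)) = 1012*(2 + 5) = 1012*7 = 7084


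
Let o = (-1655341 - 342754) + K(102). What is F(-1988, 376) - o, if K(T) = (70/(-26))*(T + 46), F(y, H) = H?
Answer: 25985303/13 ≈ 1.9989e+6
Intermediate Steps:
K(T) = -1610/13 - 35*T/13 (K(T) = (70*(-1/26))*(46 + T) = -35*(46 + T)/13 = -1610/13 - 35*T/13)
o = -25980415/13 (o = (-1655341 - 342754) + (-1610/13 - 35/13*102) = -1998095 + (-1610/13 - 3570/13) = -1998095 - 5180/13 = -25980415/13 ≈ -1.9985e+6)
F(-1988, 376) - o = 376 - 1*(-25980415/13) = 376 + 25980415/13 = 25985303/13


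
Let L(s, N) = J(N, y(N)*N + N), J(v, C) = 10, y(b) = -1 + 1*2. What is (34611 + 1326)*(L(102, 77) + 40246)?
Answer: 1446679872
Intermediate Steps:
y(b) = 1 (y(b) = -1 + 2 = 1)
L(s, N) = 10
(34611 + 1326)*(L(102, 77) + 40246) = (34611 + 1326)*(10 + 40246) = 35937*40256 = 1446679872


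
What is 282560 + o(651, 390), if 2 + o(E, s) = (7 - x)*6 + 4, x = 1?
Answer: 282598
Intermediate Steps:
o(E, s) = 38 (o(E, s) = -2 + ((7 - 1*1)*6 + 4) = -2 + ((7 - 1)*6 + 4) = -2 + (6*6 + 4) = -2 + (36 + 4) = -2 + 40 = 38)
282560 + o(651, 390) = 282560 + 38 = 282598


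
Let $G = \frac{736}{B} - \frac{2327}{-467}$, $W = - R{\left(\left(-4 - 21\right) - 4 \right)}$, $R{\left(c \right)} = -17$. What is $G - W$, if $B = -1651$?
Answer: $- \frac{9609124}{771017} \approx -12.463$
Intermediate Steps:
$W = 17$ ($W = \left(-1\right) \left(-17\right) = 17$)
$G = \frac{3498165}{771017}$ ($G = \frac{736}{-1651} - \frac{2327}{-467} = 736 \left(- \frac{1}{1651}\right) - - \frac{2327}{467} = - \frac{736}{1651} + \frac{2327}{467} = \frac{3498165}{771017} \approx 4.5371$)
$G - W = \frac{3498165}{771017} - 17 = - \frac{9609124}{771017}$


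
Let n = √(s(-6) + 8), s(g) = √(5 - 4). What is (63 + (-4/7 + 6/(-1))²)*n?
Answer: 15609/49 ≈ 318.55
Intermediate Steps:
s(g) = 1 (s(g) = √1 = 1)
n = 3 (n = √(1 + 8) = √9 = 3)
(63 + (-4/7 + 6/(-1))²)*n = (63 + (-4/7 + 6/(-1))²)*3 = (63 + (-4*⅐ + 6*(-1))²)*3 = (63 + (-4/7 - 6)²)*3 = (63 + (-46/7)²)*3 = (63 + 2116/49)*3 = (5203/49)*3 = 15609/49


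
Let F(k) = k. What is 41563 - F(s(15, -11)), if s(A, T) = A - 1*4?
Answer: 41552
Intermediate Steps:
s(A, T) = -4 + A (s(A, T) = A - 4 = -4 + A)
41563 - F(s(15, -11)) = 41563 - (-4 + 15) = 41563 - 1*11 = 41563 - 11 = 41552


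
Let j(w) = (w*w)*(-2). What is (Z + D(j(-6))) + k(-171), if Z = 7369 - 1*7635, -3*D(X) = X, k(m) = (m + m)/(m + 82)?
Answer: -21196/89 ≈ -238.16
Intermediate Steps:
k(m) = 2*m/(82 + m) (k(m) = (2*m)/(82 + m) = 2*m/(82 + m))
j(w) = -2*w**2 (j(w) = w**2*(-2) = -2*w**2)
D(X) = -X/3
Z = -266 (Z = 7369 - 7635 = -266)
(Z + D(j(-6))) + k(-171) = (-266 - (-2)*(-6)**2/3) + 2*(-171)/(82 - 171) = (-266 - (-2)*36/3) + 2*(-171)/(-89) = (-266 - 1/3*(-72)) + 2*(-171)*(-1/89) = (-266 + 24) + 342/89 = -242 + 342/89 = -21196/89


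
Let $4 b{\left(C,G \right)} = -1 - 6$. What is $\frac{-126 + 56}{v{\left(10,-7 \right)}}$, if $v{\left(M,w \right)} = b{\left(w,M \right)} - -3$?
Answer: $-56$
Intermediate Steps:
$b{\left(C,G \right)} = - \frac{7}{4}$ ($b{\left(C,G \right)} = \frac{-1 - 6}{4} = \frac{1}{4} \left(-7\right) = - \frac{7}{4}$)
$v{\left(M,w \right)} = \frac{5}{4}$ ($v{\left(M,w \right)} = - \frac{7}{4} - -3 = - \frac{7}{4} + 3 = \frac{5}{4}$)
$\frac{-126 + 56}{v{\left(10,-7 \right)}} = \frac{-126 + 56}{\frac{5}{4}} = \frac{4}{5} \left(-70\right) = -56$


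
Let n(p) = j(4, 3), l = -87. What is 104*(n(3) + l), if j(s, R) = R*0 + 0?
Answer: -9048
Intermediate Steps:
j(s, R) = 0 (j(s, R) = 0 + 0 = 0)
n(p) = 0
104*(n(3) + l) = 104*(0 - 87) = 104*(-87) = -9048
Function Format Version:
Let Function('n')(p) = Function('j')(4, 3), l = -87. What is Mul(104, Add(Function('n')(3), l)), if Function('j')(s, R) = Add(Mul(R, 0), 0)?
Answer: -9048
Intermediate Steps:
Function('j')(s, R) = 0 (Function('j')(s, R) = Add(0, 0) = 0)
Function('n')(p) = 0
Mul(104, Add(Function('n')(3), l)) = Mul(104, Add(0, -87)) = Mul(104, -87) = -9048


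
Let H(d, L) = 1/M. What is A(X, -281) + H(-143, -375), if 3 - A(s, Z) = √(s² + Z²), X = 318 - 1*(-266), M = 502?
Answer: 1507/502 - √420017 ≈ -645.08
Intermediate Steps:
H(d, L) = 1/502
X = 584 (X = 318 + 266 = 584)
A(s, Z) = 3 - √(Z² + s²) (A(s, Z) = 3 - √(s² + Z²) = 3 - √(Z² + s²))
A(X, -281) + H(-143, -375) = (3 - √((-281)² + 584²)) + 1/502 = (3 - √(78961 + 341056)) + 1/502 = (3 - √420017) + 1/502 = 1507/502 - √420017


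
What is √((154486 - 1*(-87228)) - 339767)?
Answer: I*√98053 ≈ 313.13*I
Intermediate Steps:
√((154486 - 1*(-87228)) - 339767) = √((154486 + 87228) - 339767) = √(241714 - 339767) = √(-98053) = I*√98053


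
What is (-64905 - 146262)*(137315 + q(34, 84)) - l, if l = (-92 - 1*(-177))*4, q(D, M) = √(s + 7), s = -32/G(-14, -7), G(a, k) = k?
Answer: -28996396945 - 1900503*√7/7 ≈ -2.8997e+10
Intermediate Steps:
s = 32/7 (s = -32/(-7) = -32*(-⅐) = 32/7 ≈ 4.5714)
q(D, M) = 9*√7/7 (q(D, M) = √(32/7 + 7) = √(81/7) = 9*√7/7)
l = 340 (l = (-92 + 177)*4 = 85*4 = 340)
(-64905 - 146262)*(137315 + q(34, 84)) - l = (-64905 - 146262)*(137315 + 9*√7/7) - 1*340 = -211167*(137315 + 9*√7/7) - 340 = (-28996396605 - 1900503*√7/7) - 340 = -28996396945 - 1900503*√7/7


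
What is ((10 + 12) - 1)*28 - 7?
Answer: 581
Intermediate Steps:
((10 + 12) - 1)*28 - 7 = (22 - 1)*28 - 7 = 21*28 - 7 = 588 - 7 = 581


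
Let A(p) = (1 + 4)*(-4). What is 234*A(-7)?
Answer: -4680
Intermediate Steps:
A(p) = -20 (A(p) = 5*(-4) = -20)
234*A(-7) = 234*(-20) = -4680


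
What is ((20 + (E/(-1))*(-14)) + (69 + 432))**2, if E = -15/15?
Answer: 257049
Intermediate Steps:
E = -1 (E = -15*1/15 = -1)
((20 + (E/(-1))*(-14)) + (69 + 432))**2 = ((20 - 1/(-1)*(-14)) + (69 + 432))**2 = ((20 - 1*(-1)*(-14)) + 501)**2 = ((20 + 1*(-14)) + 501)**2 = ((20 - 14) + 501)**2 = (6 + 501)**2 = 507**2 = 257049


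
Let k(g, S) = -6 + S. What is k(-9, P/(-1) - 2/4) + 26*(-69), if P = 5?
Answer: -3611/2 ≈ -1805.5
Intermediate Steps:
k(-9, P/(-1) - 2/4) + 26*(-69) = (-6 + (5/(-1) - 2/4)) + 26*(-69) = (-6 + (5*(-1) - 2*1/4)) - 1794 = (-6 + (-5 - 1/2)) - 1794 = (-6 - 11/2) - 1794 = -23/2 - 1794 = -3611/2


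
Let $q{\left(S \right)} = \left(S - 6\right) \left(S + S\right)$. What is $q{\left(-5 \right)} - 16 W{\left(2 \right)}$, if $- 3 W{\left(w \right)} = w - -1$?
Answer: $126$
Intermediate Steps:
$W{\left(w \right)} = - \frac{1}{3} - \frac{w}{3}$ ($W{\left(w \right)} = - \frac{w - -1}{3} = - \frac{w + 1}{3} = - \frac{1 + w}{3} = - \frac{1}{3} - \frac{w}{3}$)
$q{\left(S \right)} = 2 S \left(-6 + S\right)$ ($q{\left(S \right)} = \left(-6 + S\right) 2 S = 2 S \left(-6 + S\right)$)
$q{\left(-5 \right)} - 16 W{\left(2 \right)} = 2 \left(-5\right) \left(-6 - 5\right) - 16 \left(- \frac{1}{3} - \frac{2}{3}\right) = 2 \left(-5\right) \left(-11\right) - 16 \left(- \frac{1}{3} - \frac{2}{3}\right) = 110 - -16 = 110 + 16 = 126$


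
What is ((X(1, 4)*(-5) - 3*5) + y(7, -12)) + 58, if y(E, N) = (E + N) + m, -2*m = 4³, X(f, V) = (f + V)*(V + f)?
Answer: -119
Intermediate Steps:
X(f, V) = (V + f)² (X(f, V) = (V + f)*(V + f) = (V + f)²)
m = -32 (m = -½*4³ = -½*64 = -32)
y(E, N) = -32 + E + N (y(E, N) = (E + N) - 32 = -32 + E + N)
((X(1, 4)*(-5) - 3*5) + y(7, -12)) + 58 = (((4 + 1)²*(-5) - 3*5) + (-32 + 7 - 12)) + 58 = ((5²*(-5) - 15) - 37) + 58 = ((25*(-5) - 15) - 37) + 58 = ((-125 - 15) - 37) + 58 = (-140 - 37) + 58 = -177 + 58 = -119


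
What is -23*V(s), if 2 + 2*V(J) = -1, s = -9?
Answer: 69/2 ≈ 34.500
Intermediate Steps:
V(J) = -3/2 (V(J) = -1 + (½)*(-1) = -1 - ½ = -3/2)
-23*V(s) = -23*(-3/2) = 69/2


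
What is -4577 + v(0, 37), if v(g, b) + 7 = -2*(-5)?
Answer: -4574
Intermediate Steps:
v(g, b) = 3 (v(g, b) = -7 - 2*(-5) = -7 + 10 = 3)
-4577 + v(0, 37) = -4577 + 3 = -4574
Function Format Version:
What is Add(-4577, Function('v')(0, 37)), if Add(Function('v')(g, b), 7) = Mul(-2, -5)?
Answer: -4574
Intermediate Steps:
Function('v')(g, b) = 3 (Function('v')(g, b) = Add(-7, Mul(-2, -5)) = Add(-7, 10) = 3)
Add(-4577, Function('v')(0, 37)) = Add(-4577, 3) = -4574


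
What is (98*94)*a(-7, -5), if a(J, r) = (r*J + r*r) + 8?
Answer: 626416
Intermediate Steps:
a(J, r) = 8 + r² + J*r (a(J, r) = (J*r + r²) + 8 = (r² + J*r) + 8 = 8 + r² + J*r)
(98*94)*a(-7, -5) = (98*94)*(8 + (-5)² - 7*(-5)) = 9212*(8 + 25 + 35) = 9212*68 = 626416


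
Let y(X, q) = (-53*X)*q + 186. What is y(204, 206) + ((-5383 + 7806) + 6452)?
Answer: -2218211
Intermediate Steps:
y(X, q) = 186 - 53*X*q (y(X, q) = -53*X*q + 186 = 186 - 53*X*q)
y(204, 206) + ((-5383 + 7806) + 6452) = (186 - 53*204*206) + ((-5383 + 7806) + 6452) = (186 - 2227272) + (2423 + 6452) = -2227086 + 8875 = -2218211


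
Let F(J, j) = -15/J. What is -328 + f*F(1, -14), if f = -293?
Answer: 4067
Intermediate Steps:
-328 + f*F(1, -14) = -328 - (-4395)/1 = -328 - (-4395) = -328 - 293*(-15) = -328 + 4395 = 4067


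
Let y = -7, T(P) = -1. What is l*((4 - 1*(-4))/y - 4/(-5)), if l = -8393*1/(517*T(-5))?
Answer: -1308/235 ≈ -5.5660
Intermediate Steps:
l = 763/47 (l = -8393/(517*(-1)) = -8393/(-517) = -8393*(-1/517) = 763/47 ≈ 16.234)
l*((4 - 1*(-4))/y - 4/(-5)) = 763*((4 - 1*(-4))/(-7) - 4/(-5))/47 = 763*((4 + 4)*(-1/7) - 4*(-1/5))/47 = 763*(8*(-1/7) + 4/5)/47 = 763*(-8/7 + 4/5)/47 = (763/47)*(-12/35) = -1308/235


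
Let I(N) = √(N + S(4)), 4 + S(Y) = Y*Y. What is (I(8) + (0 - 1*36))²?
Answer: 1316 - 144*√5 ≈ 994.01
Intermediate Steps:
S(Y) = -4 + Y² (S(Y) = -4 + Y*Y = -4 + Y²)
I(N) = √(12 + N) (I(N) = √(N + (-4 + 4²)) = √(N + (-4 + 16)) = √(N + 12) = √(12 + N))
(I(8) + (0 - 1*36))² = (√(12 + 8) + (0 - 1*36))² = (√20 + (0 - 36))² = (2*√5 - 36)² = (-36 + 2*√5)²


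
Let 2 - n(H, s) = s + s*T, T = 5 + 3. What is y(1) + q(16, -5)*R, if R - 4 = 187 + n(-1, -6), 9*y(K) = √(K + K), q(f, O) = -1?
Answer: -247 + √2/9 ≈ -246.84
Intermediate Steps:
T = 8
y(K) = √2*√K/9 (y(K) = √(K + K)/9 = √(2*K)/9 = (√2*√K)/9 = √2*√K/9)
n(H, s) = 2 - 9*s (n(H, s) = 2 - (s + s*8) = 2 - (s + 8*s) = 2 - 9*s)
R = 247 (R = 4 + (187 + (2 - 9*(-6))) = 4 + (187 + (2 + 54)) = 4 + (187 + 56) = 4 + 243 = 247)
y(1) + q(16, -5)*R = √2*√1/9 - 1*247 = (⅑)*√2*1 - 247 = √2/9 - 247 = -247 + √2/9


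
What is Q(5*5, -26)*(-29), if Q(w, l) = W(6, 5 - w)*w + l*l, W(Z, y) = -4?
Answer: -16704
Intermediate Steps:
Q(w, l) = l**2 - 4*w (Q(w, l) = -4*w + l*l = -4*w + l**2 = l**2 - 4*w)
Q(5*5, -26)*(-29) = ((-26)**2 - 20*5)*(-29) = (676 - 4*25)*(-29) = (676 - 100)*(-29) = 576*(-29) = -16704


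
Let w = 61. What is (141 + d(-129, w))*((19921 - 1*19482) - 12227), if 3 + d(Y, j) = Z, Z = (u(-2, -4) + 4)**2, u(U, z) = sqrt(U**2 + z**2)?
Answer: -2051112 - 188608*sqrt(5) ≈ -2.4729e+6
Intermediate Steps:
Z = (4 + 2*sqrt(5))**2 (Z = (sqrt((-2)**2 + (-4)**2) + 4)**2 = (sqrt(4 + 16) + 4)**2 = (sqrt(20) + 4)**2 = (2*sqrt(5) + 4)**2 = (4 + 2*sqrt(5))**2 ≈ 71.777)
d(Y, j) = 33 + 16*sqrt(5) (d(Y, j) = -3 + (36 + 16*sqrt(5)) = 33 + 16*sqrt(5))
(141 + d(-129, w))*((19921 - 1*19482) - 12227) = (141 + (33 + 16*sqrt(5)))*((19921 - 1*19482) - 12227) = (174 + 16*sqrt(5))*((19921 - 19482) - 12227) = (174 + 16*sqrt(5))*(439 - 12227) = (174 + 16*sqrt(5))*(-11788) = -2051112 - 188608*sqrt(5)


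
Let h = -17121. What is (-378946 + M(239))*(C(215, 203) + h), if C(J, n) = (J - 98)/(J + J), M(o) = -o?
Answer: 558305396181/86 ≈ 6.4919e+9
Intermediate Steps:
C(J, n) = (-98 + J)/(2*J) (C(J, n) = (-98 + J)/((2*J)) = (-98 + J)*(1/(2*J)) = (-98 + J)/(2*J))
(-378946 + M(239))*(C(215, 203) + h) = (-378946 - 1*239)*((½)*(-98 + 215)/215 - 17121) = (-378946 - 239)*((½)*(1/215)*117 - 17121) = -379185*(117/430 - 17121) = -379185*(-7361913/430) = 558305396181/86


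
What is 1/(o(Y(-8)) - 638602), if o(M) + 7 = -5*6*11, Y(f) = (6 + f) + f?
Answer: -1/638939 ≈ -1.5651e-6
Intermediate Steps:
Y(f) = 6 + 2*f
o(M) = -337 (o(M) = -7 - 5*6*11 = -7 - 30*11 = -7 - 330 = -337)
1/(o(Y(-8)) - 638602) = 1/(-337 - 638602) = 1/(-638939) = -1/638939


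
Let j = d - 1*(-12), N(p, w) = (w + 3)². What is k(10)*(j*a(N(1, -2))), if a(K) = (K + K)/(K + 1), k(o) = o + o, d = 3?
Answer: 300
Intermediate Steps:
N(p, w) = (3 + w)²
k(o) = 2*o
j = 15 (j = 3 - 1*(-12) = 3 + 12 = 15)
a(K) = 2*K/(1 + K) (a(K) = (2*K)/(1 + K) = 2*K/(1 + K))
k(10)*(j*a(N(1, -2))) = (2*10)*(15*(2*(3 - 2)²/(1 + (3 - 2)²))) = 20*(15*(2*1²/(1 + 1²))) = 20*(15*(2*1/(1 + 1))) = 20*(15*(2*1/2)) = 20*(15*(2*1*(½))) = 20*(15*1) = 20*15 = 300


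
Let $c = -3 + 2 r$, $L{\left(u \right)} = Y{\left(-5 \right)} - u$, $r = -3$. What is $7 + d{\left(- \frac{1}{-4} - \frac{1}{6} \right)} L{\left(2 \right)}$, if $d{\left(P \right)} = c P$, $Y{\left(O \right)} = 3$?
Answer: $\frac{25}{4} \approx 6.25$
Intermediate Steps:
$L{\left(u \right)} = 3 - u$
$c = -9$ ($c = -3 + 2 \left(-3\right) = -3 - 6 = -9$)
$d{\left(P \right)} = - 9 P$
$7 + d{\left(- \frac{1}{-4} - \frac{1}{6} \right)} L{\left(2 \right)} = 7 + - 9 \left(- \frac{1}{-4} - \frac{1}{6}\right) \left(3 - 2\right) = 7 + - 9 \left(\left(-1\right) \left(- \frac{1}{4}\right) - \frac{1}{6}\right) \left(3 - 2\right) = 7 + - 9 \left(\frac{1}{4} - \frac{1}{6}\right) 1 = 7 + \left(-9\right) \frac{1}{12} \cdot 1 = 7 - \frac{3}{4} = \frac{25}{4}$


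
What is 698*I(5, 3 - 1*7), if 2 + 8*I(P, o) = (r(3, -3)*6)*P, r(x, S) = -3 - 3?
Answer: -31759/2 ≈ -15880.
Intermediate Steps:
r(x, S) = -6
I(P, o) = -1/4 - 9*P/2 (I(P, o) = -1/4 + ((-6*6)*P)/8 = -1/4 + (-36*P)/8 = -1/4 - 9*P/2)
698*I(5, 3 - 1*7) = 698*(-1/4 - 9/2*5) = 698*(-1/4 - 45/2) = 698*(-91/4) = -31759/2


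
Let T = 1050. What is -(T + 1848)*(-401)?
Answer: 1162098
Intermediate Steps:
-(T + 1848)*(-401) = -(1050 + 1848)*(-401) = -1*2898*(-401) = -2898*(-401) = 1162098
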